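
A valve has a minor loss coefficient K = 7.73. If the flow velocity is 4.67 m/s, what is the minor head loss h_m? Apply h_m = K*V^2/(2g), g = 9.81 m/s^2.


Minor loss formula: h_m = K * V^2/(2g).
V^2 = 4.67^2 = 21.8089.
V^2/(2g) = 21.8089 / 19.62 = 1.1116 m.
h_m = 7.73 * 1.1116 = 8.5924 m.

8.5924


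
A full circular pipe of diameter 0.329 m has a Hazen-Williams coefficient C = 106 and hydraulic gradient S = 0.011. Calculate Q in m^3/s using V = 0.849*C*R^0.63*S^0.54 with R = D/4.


For a full circular pipe, R = D/4 = 0.329/4 = 0.0823 m.
V = 0.849 * 106 * 0.0823^0.63 * 0.011^0.54
  = 0.849 * 106 * 0.20727 * 0.087569
  = 1.6334 m/s.
Pipe area A = pi*D^2/4 = pi*0.329^2/4 = 0.085 m^2.
Q = A * V = 0.085 * 1.6334 = 0.1389 m^3/s.

0.1389


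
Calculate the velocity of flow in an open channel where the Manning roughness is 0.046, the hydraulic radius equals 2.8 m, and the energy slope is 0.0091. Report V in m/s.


Manning's equation gives V = (1/n) * R^(2/3) * S^(1/2).
First, compute R^(2/3) = 2.8^(2/3) = 1.9866.
Next, S^(1/2) = 0.0091^(1/2) = 0.095394.
Then 1/n = 1/0.046 = 21.74.
V = 21.74 * 1.9866 * 0.095394 = 4.1197 m/s.

4.1197


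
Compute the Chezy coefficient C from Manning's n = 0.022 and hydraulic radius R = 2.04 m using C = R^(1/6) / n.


The Chezy coefficient relates to Manning's n through C = R^(1/6) / n.
R^(1/6) = 2.04^(1/6) = 1.126173.
C = 1.126173 / 0.022 = 51.19 m^(1/2)/s.

51.19


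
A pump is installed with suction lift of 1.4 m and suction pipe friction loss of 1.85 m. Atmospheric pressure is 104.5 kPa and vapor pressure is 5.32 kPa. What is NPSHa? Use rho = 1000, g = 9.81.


NPSHa = p_atm/(rho*g) - z_s - hf_s - p_vap/(rho*g).
p_atm/(rho*g) = 104.5*1000 / (1000*9.81) = 10.652 m.
p_vap/(rho*g) = 5.32*1000 / (1000*9.81) = 0.542 m.
NPSHa = 10.652 - 1.4 - 1.85 - 0.542
      = 6.86 m.

6.86


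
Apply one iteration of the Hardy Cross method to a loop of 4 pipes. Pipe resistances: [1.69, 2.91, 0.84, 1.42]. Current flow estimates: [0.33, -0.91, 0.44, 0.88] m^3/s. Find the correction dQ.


Numerator terms (r*Q*|Q|): 1.69*0.33*|0.33| = 0.184; 2.91*-0.91*|-0.91| = -2.4098; 0.84*0.44*|0.44| = 0.1626; 1.42*0.88*|0.88| = 1.0996.
Sum of numerator = -0.9635.
Denominator terms (r*|Q|): 1.69*|0.33| = 0.5577; 2.91*|-0.91| = 2.6481; 0.84*|0.44| = 0.3696; 1.42*|0.88| = 1.2496.
2 * sum of denominator = 2 * 4.825 = 9.65.
dQ = --0.9635 / 9.65 = 0.0998 m^3/s.

0.0998


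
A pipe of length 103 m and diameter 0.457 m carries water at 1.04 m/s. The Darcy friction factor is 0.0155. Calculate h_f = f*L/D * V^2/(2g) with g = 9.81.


Darcy-Weisbach equation: h_f = f * (L/D) * V^2/(2g).
f * L/D = 0.0155 * 103/0.457 = 3.4934.
V^2/(2g) = 1.04^2 / (2*9.81) = 1.0816 / 19.62 = 0.0551 m.
h_f = 3.4934 * 0.0551 = 0.193 m.

0.193


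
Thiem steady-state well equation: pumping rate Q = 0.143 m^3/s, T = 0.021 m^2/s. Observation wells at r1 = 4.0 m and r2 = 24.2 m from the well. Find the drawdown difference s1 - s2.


Thiem equation: s1 - s2 = Q/(2*pi*T) * ln(r2/r1).
ln(r2/r1) = ln(24.2/4.0) = 1.8001.
Q/(2*pi*T) = 0.143 / (2*pi*0.021) = 0.143 / 0.1319 = 1.0838.
s1 - s2 = 1.0838 * 1.8001 = 1.9508 m.

1.9508


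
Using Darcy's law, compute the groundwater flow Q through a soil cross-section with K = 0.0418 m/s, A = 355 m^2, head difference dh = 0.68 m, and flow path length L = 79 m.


Darcy's law: Q = K * A * i, where i = dh/L.
Hydraulic gradient i = 0.68 / 79 = 0.008608.
Q = 0.0418 * 355 * 0.008608
  = 0.1277 m^3/s.

0.1277


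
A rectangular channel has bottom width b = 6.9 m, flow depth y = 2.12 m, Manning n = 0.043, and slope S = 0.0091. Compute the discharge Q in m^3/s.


For a rectangular channel, the cross-sectional area A = b * y = 6.9 * 2.12 = 14.63 m^2.
The wetted perimeter P = b + 2y = 6.9 + 2*2.12 = 11.14 m.
Hydraulic radius R = A/P = 14.63/11.14 = 1.3131 m.
Velocity V = (1/n)*R^(2/3)*S^(1/2) = (1/0.043)*1.3131^(2/3)*0.0091^(1/2) = 2.6602 m/s.
Discharge Q = A * V = 14.63 * 2.6602 = 38.914 m^3/s.

38.914


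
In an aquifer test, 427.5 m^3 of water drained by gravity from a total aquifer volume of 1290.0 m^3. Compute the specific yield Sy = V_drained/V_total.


Specific yield Sy = Volume drained / Total volume.
Sy = 427.5 / 1290.0
   = 0.3314.

0.3314


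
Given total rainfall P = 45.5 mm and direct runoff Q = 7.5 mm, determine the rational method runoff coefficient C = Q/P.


The runoff coefficient C = runoff depth / rainfall depth.
C = 7.5 / 45.5
  = 0.1648.

0.1648


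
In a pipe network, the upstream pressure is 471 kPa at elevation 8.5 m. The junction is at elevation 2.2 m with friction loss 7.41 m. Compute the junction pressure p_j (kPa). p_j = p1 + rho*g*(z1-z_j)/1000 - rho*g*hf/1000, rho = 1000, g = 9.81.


Junction pressure: p_j = p1 + rho*g*(z1 - z_j)/1000 - rho*g*hf/1000.
Elevation term = 1000*9.81*(8.5 - 2.2)/1000 = 61.803 kPa.
Friction term = 1000*9.81*7.41/1000 = 72.692 kPa.
p_j = 471 + 61.803 - 72.692 = 460.11 kPa.

460.11


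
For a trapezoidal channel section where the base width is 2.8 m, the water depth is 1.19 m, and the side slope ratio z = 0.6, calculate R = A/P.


For a trapezoidal section with side slope z:
A = (b + z*y)*y = (2.8 + 0.6*1.19)*1.19 = 4.182 m^2.
P = b + 2*y*sqrt(1 + z^2) = 2.8 + 2*1.19*sqrt(1 + 0.6^2) = 5.576 m.
R = A/P = 4.182 / 5.576 = 0.75 m.

0.75


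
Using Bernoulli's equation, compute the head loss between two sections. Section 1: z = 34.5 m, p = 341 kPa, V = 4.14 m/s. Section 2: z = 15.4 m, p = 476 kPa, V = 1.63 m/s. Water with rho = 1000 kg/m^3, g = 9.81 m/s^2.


Total head at each section: H = z + p/(rho*g) + V^2/(2g).
H1 = 34.5 + 341*1000/(1000*9.81) + 4.14^2/(2*9.81)
   = 34.5 + 34.76 + 0.8736
   = 70.134 m.
H2 = 15.4 + 476*1000/(1000*9.81) + 1.63^2/(2*9.81)
   = 15.4 + 48.522 + 0.1354
   = 64.057 m.
h_L = H1 - H2 = 70.134 - 64.057 = 6.077 m.

6.077


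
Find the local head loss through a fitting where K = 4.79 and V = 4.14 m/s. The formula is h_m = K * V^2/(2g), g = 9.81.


Minor loss formula: h_m = K * V^2/(2g).
V^2 = 4.14^2 = 17.1396.
V^2/(2g) = 17.1396 / 19.62 = 0.8736 m.
h_m = 4.79 * 0.8736 = 4.1844 m.

4.1844


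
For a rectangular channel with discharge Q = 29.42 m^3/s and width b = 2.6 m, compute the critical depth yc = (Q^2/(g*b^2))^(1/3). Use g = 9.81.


Using yc = (Q^2 / (g * b^2))^(1/3):
Q^2 = 29.42^2 = 865.54.
g * b^2 = 9.81 * 2.6^2 = 9.81 * 6.76 = 66.32.
Q^2 / (g*b^2) = 865.54 / 66.32 = 13.051.
yc = 13.051^(1/3) = 2.3545 m.

2.3545


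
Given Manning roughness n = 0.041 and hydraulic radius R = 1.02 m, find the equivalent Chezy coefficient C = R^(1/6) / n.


The Chezy coefficient relates to Manning's n through C = R^(1/6) / n.
R^(1/6) = 1.02^(1/6) = 1.003306.
C = 1.003306 / 0.041 = 24.47 m^(1/2)/s.

24.47


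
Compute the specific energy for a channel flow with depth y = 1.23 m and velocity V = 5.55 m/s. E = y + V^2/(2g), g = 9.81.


Specific energy E = y + V^2/(2g).
Velocity head = V^2/(2g) = 5.55^2 / (2*9.81) = 30.8025 / 19.62 = 1.57 m.
E = 1.23 + 1.57 = 2.8 m.

2.8


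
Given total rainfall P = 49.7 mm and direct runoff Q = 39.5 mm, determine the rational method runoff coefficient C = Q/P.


The runoff coefficient C = runoff depth / rainfall depth.
C = 39.5 / 49.7
  = 0.7948.

0.7948


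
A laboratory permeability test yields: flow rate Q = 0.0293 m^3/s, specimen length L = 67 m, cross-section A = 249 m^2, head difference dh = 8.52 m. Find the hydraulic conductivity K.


From K = Q*L / (A*dh):
Numerator: Q*L = 0.0293 * 67 = 1.9631.
Denominator: A*dh = 249 * 8.52 = 2121.48.
K = 1.9631 / 2121.48 = 0.000925 m/s.

0.000925


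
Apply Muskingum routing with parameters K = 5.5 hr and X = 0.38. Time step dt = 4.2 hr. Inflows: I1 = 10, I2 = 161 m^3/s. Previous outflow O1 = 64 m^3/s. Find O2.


Muskingum coefficients:
denom = 2*K*(1-X) + dt = 2*5.5*(1-0.38) + 4.2 = 11.02.
C0 = (dt - 2*K*X)/denom = (4.2 - 2*5.5*0.38)/11.02 = 0.0018.
C1 = (dt + 2*K*X)/denom = (4.2 + 2*5.5*0.38)/11.02 = 0.7604.
C2 = (2*K*(1-X) - dt)/denom = 0.2377.
O2 = C0*I2 + C1*I1 + C2*O1
   = 0.0018*161 + 0.7604*10 + 0.2377*64
   = 23.11 m^3/s.

23.11


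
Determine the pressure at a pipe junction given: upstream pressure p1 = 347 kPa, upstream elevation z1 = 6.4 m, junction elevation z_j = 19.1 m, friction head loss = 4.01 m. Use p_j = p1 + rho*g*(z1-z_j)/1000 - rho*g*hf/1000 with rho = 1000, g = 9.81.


Junction pressure: p_j = p1 + rho*g*(z1 - z_j)/1000 - rho*g*hf/1000.
Elevation term = 1000*9.81*(6.4 - 19.1)/1000 = -124.587 kPa.
Friction term = 1000*9.81*4.01/1000 = 39.338 kPa.
p_j = 347 + -124.587 - 39.338 = 183.07 kPa.

183.07


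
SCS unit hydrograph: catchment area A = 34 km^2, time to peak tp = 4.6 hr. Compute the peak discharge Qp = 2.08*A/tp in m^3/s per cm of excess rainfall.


SCS formula: Qp = 2.08 * A / tp.
Qp = 2.08 * 34 / 4.6
   = 70.72 / 4.6
   = 15.37 m^3/s per cm.

15.37


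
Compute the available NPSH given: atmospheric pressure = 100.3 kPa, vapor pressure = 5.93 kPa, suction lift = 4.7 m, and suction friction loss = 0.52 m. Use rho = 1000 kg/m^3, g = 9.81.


NPSHa = p_atm/(rho*g) - z_s - hf_s - p_vap/(rho*g).
p_atm/(rho*g) = 100.3*1000 / (1000*9.81) = 10.224 m.
p_vap/(rho*g) = 5.93*1000 / (1000*9.81) = 0.604 m.
NPSHa = 10.224 - 4.7 - 0.52 - 0.604
      = 4.4 m.

4.4


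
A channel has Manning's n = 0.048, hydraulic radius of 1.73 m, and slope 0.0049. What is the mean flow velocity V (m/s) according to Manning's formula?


Manning's equation gives V = (1/n) * R^(2/3) * S^(1/2).
First, compute R^(2/3) = 1.73^(2/3) = 1.4411.
Next, S^(1/2) = 0.0049^(1/2) = 0.07.
Then 1/n = 1/0.048 = 20.83.
V = 20.83 * 1.4411 * 0.07 = 2.1016 m/s.

2.1016


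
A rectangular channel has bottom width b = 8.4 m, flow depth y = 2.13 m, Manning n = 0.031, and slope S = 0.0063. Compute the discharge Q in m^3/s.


For a rectangular channel, the cross-sectional area A = b * y = 8.4 * 2.13 = 17.89 m^2.
The wetted perimeter P = b + 2y = 8.4 + 2*2.13 = 12.66 m.
Hydraulic radius R = A/P = 17.89/12.66 = 1.4133 m.
Velocity V = (1/n)*R^(2/3)*S^(1/2) = (1/0.031)*1.4133^(2/3)*0.0063^(1/2) = 3.2245 m/s.
Discharge Q = A * V = 17.89 * 3.2245 = 57.692 m^3/s.

57.692


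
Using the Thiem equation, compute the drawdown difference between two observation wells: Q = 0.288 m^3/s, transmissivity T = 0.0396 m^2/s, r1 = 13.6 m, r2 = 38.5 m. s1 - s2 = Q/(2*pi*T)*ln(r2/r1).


Thiem equation: s1 - s2 = Q/(2*pi*T) * ln(r2/r1).
ln(r2/r1) = ln(38.5/13.6) = 1.0406.
Q/(2*pi*T) = 0.288 / (2*pi*0.0396) = 0.288 / 0.2488 = 1.1575.
s1 - s2 = 1.1575 * 1.0406 = 1.2045 m.

1.2045


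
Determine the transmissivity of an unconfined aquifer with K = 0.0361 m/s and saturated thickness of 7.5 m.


Transmissivity is defined as T = K * h.
T = 0.0361 * 7.5
  = 0.2707 m^2/s.

0.2707


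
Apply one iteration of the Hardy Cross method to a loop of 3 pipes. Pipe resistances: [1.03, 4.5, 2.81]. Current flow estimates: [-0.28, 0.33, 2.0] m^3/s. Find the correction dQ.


Numerator terms (r*Q*|Q|): 1.03*-0.28*|-0.28| = -0.0808; 4.5*0.33*|0.33| = 0.4901; 2.81*2.0*|2.0| = 11.24.
Sum of numerator = 11.6493.
Denominator terms (r*|Q|): 1.03*|-0.28| = 0.2884; 4.5*|0.33| = 1.485; 2.81*|2.0| = 5.62.
2 * sum of denominator = 2 * 7.3934 = 14.7868.
dQ = -11.6493 / 14.7868 = -0.7878 m^3/s.

-0.7878


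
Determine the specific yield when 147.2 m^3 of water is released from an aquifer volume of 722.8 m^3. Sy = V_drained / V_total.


Specific yield Sy = Volume drained / Total volume.
Sy = 147.2 / 722.8
   = 0.2037.

0.2037


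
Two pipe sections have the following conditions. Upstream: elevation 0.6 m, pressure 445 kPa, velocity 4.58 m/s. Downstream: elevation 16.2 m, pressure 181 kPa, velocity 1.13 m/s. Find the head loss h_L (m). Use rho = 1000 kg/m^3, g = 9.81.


Total head at each section: H = z + p/(rho*g) + V^2/(2g).
H1 = 0.6 + 445*1000/(1000*9.81) + 4.58^2/(2*9.81)
   = 0.6 + 45.362 + 1.0691
   = 47.031 m.
H2 = 16.2 + 181*1000/(1000*9.81) + 1.13^2/(2*9.81)
   = 16.2 + 18.451 + 0.0651
   = 34.716 m.
h_L = H1 - H2 = 47.031 - 34.716 = 12.315 m.

12.315


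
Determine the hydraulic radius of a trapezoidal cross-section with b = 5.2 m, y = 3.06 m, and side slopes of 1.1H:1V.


For a trapezoidal section with side slope z:
A = (b + z*y)*y = (5.2 + 1.1*3.06)*3.06 = 26.212 m^2.
P = b + 2*y*sqrt(1 + z^2) = 5.2 + 2*3.06*sqrt(1 + 1.1^2) = 14.298 m.
R = A/P = 26.212 / 14.298 = 1.8333 m.

1.8333


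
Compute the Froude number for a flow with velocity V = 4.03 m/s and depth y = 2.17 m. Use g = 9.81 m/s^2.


The Froude number is defined as Fr = V / sqrt(g*y).
g*y = 9.81 * 2.17 = 21.2877.
sqrt(g*y) = sqrt(21.2877) = 4.6139.
Fr = 4.03 / 4.6139 = 0.8735.

0.8735


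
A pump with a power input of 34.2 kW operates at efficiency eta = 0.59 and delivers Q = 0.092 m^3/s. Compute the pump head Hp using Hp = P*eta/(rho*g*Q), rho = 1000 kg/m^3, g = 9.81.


Pump head formula: Hp = P * eta / (rho * g * Q).
Numerator: P * eta = 34.2 * 1000 * 0.59 = 20178.0 W.
Denominator: rho * g * Q = 1000 * 9.81 * 0.092 = 902.52.
Hp = 20178.0 / 902.52 = 22.36 m.

22.36


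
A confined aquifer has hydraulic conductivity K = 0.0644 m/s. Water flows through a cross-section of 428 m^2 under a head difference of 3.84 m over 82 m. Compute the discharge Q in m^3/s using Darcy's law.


Darcy's law: Q = K * A * i, where i = dh/L.
Hydraulic gradient i = 3.84 / 82 = 0.046829.
Q = 0.0644 * 428 * 0.046829
  = 1.2908 m^3/s.

1.2908


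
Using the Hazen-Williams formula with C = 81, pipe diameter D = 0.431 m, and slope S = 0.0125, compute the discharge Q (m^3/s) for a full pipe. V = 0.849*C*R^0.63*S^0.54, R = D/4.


For a full circular pipe, R = D/4 = 0.431/4 = 0.1077 m.
V = 0.849 * 81 * 0.1077^0.63 * 0.0125^0.54
  = 0.849 * 81 * 0.24571 * 0.093828
  = 1.5854 m/s.
Pipe area A = pi*D^2/4 = pi*0.431^2/4 = 0.1459 m^2.
Q = A * V = 0.1459 * 1.5854 = 0.2313 m^3/s.

0.2313


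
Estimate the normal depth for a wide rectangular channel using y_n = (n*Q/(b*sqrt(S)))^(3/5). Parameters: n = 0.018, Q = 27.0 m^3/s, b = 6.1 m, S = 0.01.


We use the wide-channel approximation y_n = (n*Q/(b*sqrt(S)))^(3/5).
sqrt(S) = sqrt(0.01) = 0.1.
Numerator: n*Q = 0.018 * 27.0 = 0.486.
Denominator: b*sqrt(S) = 6.1 * 0.1 = 0.61.
arg = 0.7967.
y_n = 0.7967^(3/5) = 0.8725 m.

0.8725


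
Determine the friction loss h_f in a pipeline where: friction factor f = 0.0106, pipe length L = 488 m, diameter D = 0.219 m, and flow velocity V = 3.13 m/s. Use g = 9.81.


Darcy-Weisbach equation: h_f = f * (L/D) * V^2/(2g).
f * L/D = 0.0106 * 488/0.219 = 23.6201.
V^2/(2g) = 3.13^2 / (2*9.81) = 9.7969 / 19.62 = 0.4993 m.
h_f = 23.6201 * 0.4993 = 11.794 m.

11.794


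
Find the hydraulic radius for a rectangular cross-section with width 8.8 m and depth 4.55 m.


For a rectangular section:
Flow area A = b * y = 8.8 * 4.55 = 40.04 m^2.
Wetted perimeter P = b + 2y = 8.8 + 2*4.55 = 17.9 m.
Hydraulic radius R = A/P = 40.04 / 17.9 = 2.2369 m.

2.2369


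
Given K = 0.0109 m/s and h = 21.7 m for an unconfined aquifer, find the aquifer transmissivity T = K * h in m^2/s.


Transmissivity is defined as T = K * h.
T = 0.0109 * 21.7
  = 0.2365 m^2/s.

0.2365


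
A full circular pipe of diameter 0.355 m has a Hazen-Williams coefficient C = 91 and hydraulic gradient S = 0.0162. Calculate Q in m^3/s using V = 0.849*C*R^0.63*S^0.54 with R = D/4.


For a full circular pipe, R = D/4 = 0.355/4 = 0.0887 m.
V = 0.849 * 91 * 0.0887^0.63 * 0.0162^0.54
  = 0.849 * 91 * 0.217443 * 0.107929
  = 1.8131 m/s.
Pipe area A = pi*D^2/4 = pi*0.355^2/4 = 0.099 m^2.
Q = A * V = 0.099 * 1.8131 = 0.1795 m^3/s.

0.1795


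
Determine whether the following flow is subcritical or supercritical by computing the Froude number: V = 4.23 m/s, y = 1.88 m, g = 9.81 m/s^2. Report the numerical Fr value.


The Froude number is defined as Fr = V / sqrt(g*y).
g*y = 9.81 * 1.88 = 18.4428.
sqrt(g*y) = sqrt(18.4428) = 4.2945.
Fr = 4.23 / 4.2945 = 0.985.
Since Fr < 1, the flow is subcritical.

0.985


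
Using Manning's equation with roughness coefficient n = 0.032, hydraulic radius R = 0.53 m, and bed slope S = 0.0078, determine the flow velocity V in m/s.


Manning's equation gives V = (1/n) * R^(2/3) * S^(1/2).
First, compute R^(2/3) = 0.53^(2/3) = 0.6549.
Next, S^(1/2) = 0.0078^(1/2) = 0.088318.
Then 1/n = 1/0.032 = 31.25.
V = 31.25 * 0.6549 * 0.088318 = 1.8075 m/s.

1.8075


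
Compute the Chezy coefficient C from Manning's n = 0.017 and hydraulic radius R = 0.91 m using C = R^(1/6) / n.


The Chezy coefficient relates to Manning's n through C = R^(1/6) / n.
R^(1/6) = 0.91^(1/6) = 0.984404.
C = 0.984404 / 0.017 = 57.91 m^(1/2)/s.

57.91


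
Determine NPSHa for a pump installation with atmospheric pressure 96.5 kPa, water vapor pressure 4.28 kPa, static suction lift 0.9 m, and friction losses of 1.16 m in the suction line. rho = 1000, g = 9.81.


NPSHa = p_atm/(rho*g) - z_s - hf_s - p_vap/(rho*g).
p_atm/(rho*g) = 96.5*1000 / (1000*9.81) = 9.837 m.
p_vap/(rho*g) = 4.28*1000 / (1000*9.81) = 0.436 m.
NPSHa = 9.837 - 0.9 - 1.16 - 0.436
      = 7.34 m.

7.34


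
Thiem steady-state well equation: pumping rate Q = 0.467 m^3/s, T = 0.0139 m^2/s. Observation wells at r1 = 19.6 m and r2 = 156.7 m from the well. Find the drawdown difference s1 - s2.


Thiem equation: s1 - s2 = Q/(2*pi*T) * ln(r2/r1).
ln(r2/r1) = ln(156.7/19.6) = 2.0788.
Q/(2*pi*T) = 0.467 / (2*pi*0.0139) = 0.467 / 0.0873 = 5.3471.
s1 - s2 = 5.3471 * 2.0788 = 11.1157 m.

11.1157


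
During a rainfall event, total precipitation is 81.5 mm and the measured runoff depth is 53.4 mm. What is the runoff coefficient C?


The runoff coefficient C = runoff depth / rainfall depth.
C = 53.4 / 81.5
  = 0.6552.

0.6552


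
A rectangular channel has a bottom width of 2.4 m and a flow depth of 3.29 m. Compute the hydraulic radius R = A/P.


For a rectangular section:
Flow area A = b * y = 2.4 * 3.29 = 7.9 m^2.
Wetted perimeter P = b + 2y = 2.4 + 2*3.29 = 8.98 m.
Hydraulic radius R = A/P = 7.9 / 8.98 = 0.8793 m.

0.8793


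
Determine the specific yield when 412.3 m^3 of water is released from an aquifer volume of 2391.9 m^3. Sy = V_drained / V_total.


Specific yield Sy = Volume drained / Total volume.
Sy = 412.3 / 2391.9
   = 0.1724.

0.1724


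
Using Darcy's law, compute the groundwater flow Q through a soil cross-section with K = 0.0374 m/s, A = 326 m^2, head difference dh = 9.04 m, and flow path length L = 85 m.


Darcy's law: Q = K * A * i, where i = dh/L.
Hydraulic gradient i = 9.04 / 85 = 0.106353.
Q = 0.0374 * 326 * 0.106353
  = 1.2967 m^3/s.

1.2967


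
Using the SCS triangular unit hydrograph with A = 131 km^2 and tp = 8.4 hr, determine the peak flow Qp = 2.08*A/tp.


SCS formula: Qp = 2.08 * A / tp.
Qp = 2.08 * 131 / 8.4
   = 272.48 / 8.4
   = 32.44 m^3/s per cm.

32.44


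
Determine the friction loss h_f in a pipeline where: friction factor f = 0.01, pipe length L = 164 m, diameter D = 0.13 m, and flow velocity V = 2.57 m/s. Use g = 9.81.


Darcy-Weisbach equation: h_f = f * (L/D) * V^2/(2g).
f * L/D = 0.01 * 164/0.13 = 12.6154.
V^2/(2g) = 2.57^2 / (2*9.81) = 6.6049 / 19.62 = 0.3366 m.
h_f = 12.6154 * 0.3366 = 4.247 m.

4.247


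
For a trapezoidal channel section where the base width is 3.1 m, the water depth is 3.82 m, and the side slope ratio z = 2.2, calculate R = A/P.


For a trapezoidal section with side slope z:
A = (b + z*y)*y = (3.1 + 2.2*3.82)*3.82 = 43.945 m^2.
P = b + 2*y*sqrt(1 + z^2) = 3.1 + 2*3.82*sqrt(1 + 2.2^2) = 21.563 m.
R = A/P = 43.945 / 21.563 = 2.038 m.

2.038


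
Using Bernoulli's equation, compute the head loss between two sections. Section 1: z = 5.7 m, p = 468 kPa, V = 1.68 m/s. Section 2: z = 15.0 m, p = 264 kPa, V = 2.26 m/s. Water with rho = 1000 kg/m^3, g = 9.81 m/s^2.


Total head at each section: H = z + p/(rho*g) + V^2/(2g).
H1 = 5.7 + 468*1000/(1000*9.81) + 1.68^2/(2*9.81)
   = 5.7 + 47.706 + 0.1439
   = 53.55 m.
H2 = 15.0 + 264*1000/(1000*9.81) + 2.26^2/(2*9.81)
   = 15.0 + 26.911 + 0.2603
   = 42.172 m.
h_L = H1 - H2 = 53.55 - 42.172 = 11.379 m.

11.379


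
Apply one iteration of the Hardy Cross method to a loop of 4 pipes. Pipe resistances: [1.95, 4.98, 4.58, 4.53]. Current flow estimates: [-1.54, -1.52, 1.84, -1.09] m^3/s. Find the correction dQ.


Numerator terms (r*Q*|Q|): 1.95*-1.54*|-1.54| = -4.6246; 4.98*-1.52*|-1.52| = -11.5058; 4.58*1.84*|1.84| = 15.506; 4.53*-1.09*|-1.09| = -5.3821.
Sum of numerator = -6.0065.
Denominator terms (r*|Q|): 1.95*|-1.54| = 3.003; 4.98*|-1.52| = 7.5696; 4.58*|1.84| = 8.4272; 4.53*|-1.09| = 4.9377.
2 * sum of denominator = 2 * 23.9375 = 47.875.
dQ = --6.0065 / 47.875 = 0.1255 m^3/s.

0.1255


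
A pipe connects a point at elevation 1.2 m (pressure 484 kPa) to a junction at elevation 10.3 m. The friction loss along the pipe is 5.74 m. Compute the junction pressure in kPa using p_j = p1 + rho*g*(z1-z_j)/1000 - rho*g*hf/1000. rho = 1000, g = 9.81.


Junction pressure: p_j = p1 + rho*g*(z1 - z_j)/1000 - rho*g*hf/1000.
Elevation term = 1000*9.81*(1.2 - 10.3)/1000 = -89.271 kPa.
Friction term = 1000*9.81*5.74/1000 = 56.309 kPa.
p_j = 484 + -89.271 - 56.309 = 338.42 kPa.

338.42


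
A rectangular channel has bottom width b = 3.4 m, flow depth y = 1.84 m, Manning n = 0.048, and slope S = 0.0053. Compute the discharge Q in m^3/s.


For a rectangular channel, the cross-sectional area A = b * y = 3.4 * 1.84 = 6.26 m^2.
The wetted perimeter P = b + 2y = 3.4 + 2*1.84 = 7.08 m.
Hydraulic radius R = A/P = 6.26/7.08 = 0.8836 m.
Velocity V = (1/n)*R^(2/3)*S^(1/2) = (1/0.048)*0.8836^(2/3)*0.0053^(1/2) = 1.3966 m/s.
Discharge Q = A * V = 6.26 * 1.3966 = 8.737 m^3/s.

8.737


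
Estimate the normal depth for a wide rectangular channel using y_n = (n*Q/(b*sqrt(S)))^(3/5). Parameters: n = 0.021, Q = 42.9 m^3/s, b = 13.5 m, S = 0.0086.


We use the wide-channel approximation y_n = (n*Q/(b*sqrt(S)))^(3/5).
sqrt(S) = sqrt(0.0086) = 0.092736.
Numerator: n*Q = 0.021 * 42.9 = 0.9009.
Denominator: b*sqrt(S) = 13.5 * 0.092736 = 1.251936.
arg = 0.7196.
y_n = 0.7196^(3/5) = 0.8208 m.

0.8208


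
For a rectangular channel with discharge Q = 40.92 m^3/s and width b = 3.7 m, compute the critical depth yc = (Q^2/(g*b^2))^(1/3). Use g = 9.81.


Using yc = (Q^2 / (g * b^2))^(1/3):
Q^2 = 40.92^2 = 1674.45.
g * b^2 = 9.81 * 3.7^2 = 9.81 * 13.69 = 134.3.
Q^2 / (g*b^2) = 1674.45 / 134.3 = 12.468.
yc = 12.468^(1/3) = 2.3188 m.

2.3188


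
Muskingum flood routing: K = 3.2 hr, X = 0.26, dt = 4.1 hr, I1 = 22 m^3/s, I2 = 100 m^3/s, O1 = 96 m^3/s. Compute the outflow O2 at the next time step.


Muskingum coefficients:
denom = 2*K*(1-X) + dt = 2*3.2*(1-0.26) + 4.1 = 8.836.
C0 = (dt - 2*K*X)/denom = (4.1 - 2*3.2*0.26)/8.836 = 0.2757.
C1 = (dt + 2*K*X)/denom = (4.1 + 2*3.2*0.26)/8.836 = 0.6523.
C2 = (2*K*(1-X) - dt)/denom = 0.072.
O2 = C0*I2 + C1*I1 + C2*O1
   = 0.2757*100 + 0.6523*22 + 0.072*96
   = 48.83 m^3/s.

48.83


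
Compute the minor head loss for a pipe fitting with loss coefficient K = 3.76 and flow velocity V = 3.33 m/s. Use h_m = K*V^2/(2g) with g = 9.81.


Minor loss formula: h_m = K * V^2/(2g).
V^2 = 3.33^2 = 11.0889.
V^2/(2g) = 11.0889 / 19.62 = 0.5652 m.
h_m = 3.76 * 0.5652 = 2.1251 m.

2.1251


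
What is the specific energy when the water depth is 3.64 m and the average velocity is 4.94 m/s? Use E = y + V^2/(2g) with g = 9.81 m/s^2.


Specific energy E = y + V^2/(2g).
Velocity head = V^2/(2g) = 4.94^2 / (2*9.81) = 24.4036 / 19.62 = 1.2438 m.
E = 3.64 + 1.2438 = 4.8838 m.

4.8838


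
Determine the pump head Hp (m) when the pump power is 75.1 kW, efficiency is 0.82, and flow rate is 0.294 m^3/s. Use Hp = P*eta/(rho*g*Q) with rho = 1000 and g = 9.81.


Pump head formula: Hp = P * eta / (rho * g * Q).
Numerator: P * eta = 75.1 * 1000 * 0.82 = 61582.0 W.
Denominator: rho * g * Q = 1000 * 9.81 * 0.294 = 2884.14.
Hp = 61582.0 / 2884.14 = 21.35 m.

21.35


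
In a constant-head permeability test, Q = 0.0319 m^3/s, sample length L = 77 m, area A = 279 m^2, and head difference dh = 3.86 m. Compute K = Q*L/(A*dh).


From K = Q*L / (A*dh):
Numerator: Q*L = 0.0319 * 77 = 2.4563.
Denominator: A*dh = 279 * 3.86 = 1076.94.
K = 2.4563 / 1076.94 = 0.002281 m/s.

0.002281


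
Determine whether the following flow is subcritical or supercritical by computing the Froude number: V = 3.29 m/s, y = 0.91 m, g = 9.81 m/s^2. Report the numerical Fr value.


The Froude number is defined as Fr = V / sqrt(g*y).
g*y = 9.81 * 0.91 = 8.9271.
sqrt(g*y) = sqrt(8.9271) = 2.9878.
Fr = 3.29 / 2.9878 = 1.1011.
Since Fr > 1, the flow is supercritical.

1.1011


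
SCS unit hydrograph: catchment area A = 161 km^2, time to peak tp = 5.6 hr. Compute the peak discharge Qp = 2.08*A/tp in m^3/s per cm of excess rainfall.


SCS formula: Qp = 2.08 * A / tp.
Qp = 2.08 * 161 / 5.6
   = 334.88 / 5.6
   = 59.8 m^3/s per cm.

59.8


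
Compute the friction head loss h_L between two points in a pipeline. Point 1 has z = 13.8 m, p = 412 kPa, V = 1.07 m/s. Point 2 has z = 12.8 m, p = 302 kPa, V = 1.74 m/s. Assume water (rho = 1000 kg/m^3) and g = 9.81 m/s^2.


Total head at each section: H = z + p/(rho*g) + V^2/(2g).
H1 = 13.8 + 412*1000/(1000*9.81) + 1.07^2/(2*9.81)
   = 13.8 + 41.998 + 0.0584
   = 55.856 m.
H2 = 12.8 + 302*1000/(1000*9.81) + 1.74^2/(2*9.81)
   = 12.8 + 30.785 + 0.1543
   = 43.739 m.
h_L = H1 - H2 = 55.856 - 43.739 = 12.117 m.

12.117


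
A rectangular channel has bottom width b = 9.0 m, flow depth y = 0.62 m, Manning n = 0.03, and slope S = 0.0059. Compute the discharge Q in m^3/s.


For a rectangular channel, the cross-sectional area A = b * y = 9.0 * 0.62 = 5.58 m^2.
The wetted perimeter P = b + 2y = 9.0 + 2*0.62 = 10.24 m.
Hydraulic radius R = A/P = 5.58/10.24 = 0.5449 m.
Velocity V = (1/n)*R^(2/3)*S^(1/2) = (1/0.03)*0.5449^(2/3)*0.0059^(1/2) = 1.7082 m/s.
Discharge Q = A * V = 5.58 * 1.7082 = 9.532 m^3/s.

9.532


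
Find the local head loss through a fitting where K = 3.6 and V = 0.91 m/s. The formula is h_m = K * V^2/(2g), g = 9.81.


Minor loss formula: h_m = K * V^2/(2g).
V^2 = 0.91^2 = 0.8281.
V^2/(2g) = 0.8281 / 19.62 = 0.0422 m.
h_m = 3.6 * 0.0422 = 0.1519 m.

0.1519


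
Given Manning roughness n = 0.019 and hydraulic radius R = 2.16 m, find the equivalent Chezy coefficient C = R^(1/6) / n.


The Chezy coefficient relates to Manning's n through C = R^(1/6) / n.
R^(1/6) = 2.16^(1/6) = 1.136952.
C = 1.136952 / 0.019 = 59.84 m^(1/2)/s.

59.84


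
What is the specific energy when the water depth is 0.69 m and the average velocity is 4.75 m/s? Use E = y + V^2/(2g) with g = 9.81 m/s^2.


Specific energy E = y + V^2/(2g).
Velocity head = V^2/(2g) = 4.75^2 / (2*9.81) = 22.5625 / 19.62 = 1.15 m.
E = 0.69 + 1.15 = 1.84 m.

1.84


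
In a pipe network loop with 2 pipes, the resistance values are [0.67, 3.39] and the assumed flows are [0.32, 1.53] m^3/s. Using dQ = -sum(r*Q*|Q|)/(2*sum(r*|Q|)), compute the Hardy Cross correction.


Numerator terms (r*Q*|Q|): 0.67*0.32*|0.32| = 0.0686; 3.39*1.53*|1.53| = 7.9357.
Sum of numerator = 8.0043.
Denominator terms (r*|Q|): 0.67*|0.32| = 0.2144; 3.39*|1.53| = 5.1867.
2 * sum of denominator = 2 * 5.4011 = 10.8022.
dQ = -8.0043 / 10.8022 = -0.741 m^3/s.

-0.741


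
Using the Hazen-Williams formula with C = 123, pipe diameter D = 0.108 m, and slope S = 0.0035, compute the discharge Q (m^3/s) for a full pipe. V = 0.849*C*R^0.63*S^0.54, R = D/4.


For a full circular pipe, R = D/4 = 0.108/4 = 0.027 m.
V = 0.849 * 123 * 0.027^0.63 * 0.0035^0.54
  = 0.849 * 123 * 0.102745 * 0.047184
  = 0.5063 m/s.
Pipe area A = pi*D^2/4 = pi*0.108^2/4 = 0.0092 m^2.
Q = A * V = 0.0092 * 0.5063 = 0.0046 m^3/s.

0.0046


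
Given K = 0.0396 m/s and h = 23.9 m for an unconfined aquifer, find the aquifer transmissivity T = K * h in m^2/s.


Transmissivity is defined as T = K * h.
T = 0.0396 * 23.9
  = 0.9464 m^2/s.

0.9464


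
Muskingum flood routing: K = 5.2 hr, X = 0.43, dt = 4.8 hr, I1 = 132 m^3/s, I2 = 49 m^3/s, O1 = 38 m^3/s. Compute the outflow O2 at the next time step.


Muskingum coefficients:
denom = 2*K*(1-X) + dt = 2*5.2*(1-0.43) + 4.8 = 10.728.
C0 = (dt - 2*K*X)/denom = (4.8 - 2*5.2*0.43)/10.728 = 0.0306.
C1 = (dt + 2*K*X)/denom = (4.8 + 2*5.2*0.43)/10.728 = 0.8643.
C2 = (2*K*(1-X) - dt)/denom = 0.1051.
O2 = C0*I2 + C1*I1 + C2*O1
   = 0.0306*49 + 0.8643*132 + 0.1051*38
   = 119.58 m^3/s.

119.58


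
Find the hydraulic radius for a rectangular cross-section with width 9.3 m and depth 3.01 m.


For a rectangular section:
Flow area A = b * y = 9.3 * 3.01 = 27.99 m^2.
Wetted perimeter P = b + 2y = 9.3 + 2*3.01 = 15.32 m.
Hydraulic radius R = A/P = 27.99 / 15.32 = 1.8272 m.

1.8272


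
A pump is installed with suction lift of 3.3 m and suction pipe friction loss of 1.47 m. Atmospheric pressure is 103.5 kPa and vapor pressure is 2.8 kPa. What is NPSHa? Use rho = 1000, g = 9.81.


NPSHa = p_atm/(rho*g) - z_s - hf_s - p_vap/(rho*g).
p_atm/(rho*g) = 103.5*1000 / (1000*9.81) = 10.55 m.
p_vap/(rho*g) = 2.8*1000 / (1000*9.81) = 0.285 m.
NPSHa = 10.55 - 3.3 - 1.47 - 0.285
      = 5.5 m.

5.5


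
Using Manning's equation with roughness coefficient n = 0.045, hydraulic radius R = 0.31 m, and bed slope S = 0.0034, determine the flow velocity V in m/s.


Manning's equation gives V = (1/n) * R^(2/3) * S^(1/2).
First, compute R^(2/3) = 0.31^(2/3) = 0.458.
Next, S^(1/2) = 0.0034^(1/2) = 0.05831.
Then 1/n = 1/0.045 = 22.22.
V = 22.22 * 0.458 * 0.05831 = 0.5935 m/s.

0.5935


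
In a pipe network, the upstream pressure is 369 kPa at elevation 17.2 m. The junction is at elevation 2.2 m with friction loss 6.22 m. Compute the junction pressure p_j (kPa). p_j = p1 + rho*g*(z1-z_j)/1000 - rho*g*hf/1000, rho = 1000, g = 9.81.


Junction pressure: p_j = p1 + rho*g*(z1 - z_j)/1000 - rho*g*hf/1000.
Elevation term = 1000*9.81*(17.2 - 2.2)/1000 = 147.15 kPa.
Friction term = 1000*9.81*6.22/1000 = 61.018 kPa.
p_j = 369 + 147.15 - 61.018 = 455.13 kPa.

455.13


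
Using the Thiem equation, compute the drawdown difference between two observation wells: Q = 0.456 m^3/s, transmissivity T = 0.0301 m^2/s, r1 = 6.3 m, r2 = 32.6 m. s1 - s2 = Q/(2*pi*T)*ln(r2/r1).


Thiem equation: s1 - s2 = Q/(2*pi*T) * ln(r2/r1).
ln(r2/r1) = ln(32.6/6.3) = 1.6438.
Q/(2*pi*T) = 0.456 / (2*pi*0.0301) = 0.456 / 0.1891 = 2.4111.
s1 - s2 = 2.4111 * 1.6438 = 3.9633 m.

3.9633


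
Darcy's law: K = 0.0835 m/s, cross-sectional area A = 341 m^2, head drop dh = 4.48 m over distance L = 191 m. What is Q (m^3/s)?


Darcy's law: Q = K * A * i, where i = dh/L.
Hydraulic gradient i = 4.48 / 191 = 0.023455.
Q = 0.0835 * 341 * 0.023455
  = 0.6679 m^3/s.

0.6679


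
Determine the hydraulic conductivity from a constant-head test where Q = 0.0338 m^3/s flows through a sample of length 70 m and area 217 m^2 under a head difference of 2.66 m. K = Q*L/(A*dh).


From K = Q*L / (A*dh):
Numerator: Q*L = 0.0338 * 70 = 2.366.
Denominator: A*dh = 217 * 2.66 = 577.22.
K = 2.366 / 577.22 = 0.004099 m/s.

0.004099


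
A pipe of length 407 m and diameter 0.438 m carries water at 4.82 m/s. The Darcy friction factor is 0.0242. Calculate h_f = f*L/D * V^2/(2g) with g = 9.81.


Darcy-Weisbach equation: h_f = f * (L/D) * V^2/(2g).
f * L/D = 0.0242 * 407/0.438 = 22.4872.
V^2/(2g) = 4.82^2 / (2*9.81) = 23.2324 / 19.62 = 1.1841 m.
h_f = 22.4872 * 1.1841 = 26.628 m.

26.628


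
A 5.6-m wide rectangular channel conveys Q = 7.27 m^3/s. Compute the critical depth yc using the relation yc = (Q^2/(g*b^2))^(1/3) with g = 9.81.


Using yc = (Q^2 / (g * b^2))^(1/3):
Q^2 = 7.27^2 = 52.85.
g * b^2 = 9.81 * 5.6^2 = 9.81 * 31.36 = 307.64.
Q^2 / (g*b^2) = 52.85 / 307.64 = 0.1718.
yc = 0.1718^(1/3) = 0.5559 m.

0.5559


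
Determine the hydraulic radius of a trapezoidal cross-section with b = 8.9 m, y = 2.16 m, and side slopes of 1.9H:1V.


For a trapezoidal section with side slope z:
A = (b + z*y)*y = (8.9 + 1.9*2.16)*2.16 = 28.089 m^2.
P = b + 2*y*sqrt(1 + z^2) = 8.9 + 2*2.16*sqrt(1 + 1.9^2) = 18.175 m.
R = A/P = 28.089 / 18.175 = 1.5454 m.

1.5454


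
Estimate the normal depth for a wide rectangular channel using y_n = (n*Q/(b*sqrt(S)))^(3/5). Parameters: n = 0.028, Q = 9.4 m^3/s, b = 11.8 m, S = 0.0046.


We use the wide-channel approximation y_n = (n*Q/(b*sqrt(S)))^(3/5).
sqrt(S) = sqrt(0.0046) = 0.067823.
Numerator: n*Q = 0.028 * 9.4 = 0.2632.
Denominator: b*sqrt(S) = 11.8 * 0.067823 = 0.800311.
arg = 0.3289.
y_n = 0.3289^(3/5) = 0.5131 m.

0.5131


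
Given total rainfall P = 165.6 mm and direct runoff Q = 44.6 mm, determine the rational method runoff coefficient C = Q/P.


The runoff coefficient C = runoff depth / rainfall depth.
C = 44.6 / 165.6
  = 0.2693.

0.2693


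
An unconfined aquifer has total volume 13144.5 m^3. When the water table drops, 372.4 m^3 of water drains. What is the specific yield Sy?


Specific yield Sy = Volume drained / Total volume.
Sy = 372.4 / 13144.5
   = 0.0283.

0.0283


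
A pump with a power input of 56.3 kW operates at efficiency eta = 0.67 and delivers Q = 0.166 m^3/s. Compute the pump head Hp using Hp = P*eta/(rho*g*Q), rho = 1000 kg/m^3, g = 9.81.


Pump head formula: Hp = P * eta / (rho * g * Q).
Numerator: P * eta = 56.3 * 1000 * 0.67 = 37721.0 W.
Denominator: rho * g * Q = 1000 * 9.81 * 0.166 = 1628.46.
Hp = 37721.0 / 1628.46 = 23.16 m.

23.16


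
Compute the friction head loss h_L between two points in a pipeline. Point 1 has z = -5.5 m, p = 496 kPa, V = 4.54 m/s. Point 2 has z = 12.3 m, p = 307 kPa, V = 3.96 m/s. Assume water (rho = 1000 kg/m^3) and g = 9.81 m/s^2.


Total head at each section: H = z + p/(rho*g) + V^2/(2g).
H1 = -5.5 + 496*1000/(1000*9.81) + 4.54^2/(2*9.81)
   = -5.5 + 50.561 + 1.0505
   = 46.111 m.
H2 = 12.3 + 307*1000/(1000*9.81) + 3.96^2/(2*9.81)
   = 12.3 + 31.295 + 0.7993
   = 44.394 m.
h_L = H1 - H2 = 46.111 - 44.394 = 1.717 m.

1.717


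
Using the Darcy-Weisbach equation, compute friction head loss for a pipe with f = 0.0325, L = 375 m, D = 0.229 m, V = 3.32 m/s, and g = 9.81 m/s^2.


Darcy-Weisbach equation: h_f = f * (L/D) * V^2/(2g).
f * L/D = 0.0325 * 375/0.229 = 53.2205.
V^2/(2g) = 3.32^2 / (2*9.81) = 11.0224 / 19.62 = 0.5618 m.
h_f = 53.2205 * 0.5618 = 29.899 m.

29.899


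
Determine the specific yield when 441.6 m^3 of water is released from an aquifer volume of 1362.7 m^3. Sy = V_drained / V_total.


Specific yield Sy = Volume drained / Total volume.
Sy = 441.6 / 1362.7
   = 0.3241.

0.3241


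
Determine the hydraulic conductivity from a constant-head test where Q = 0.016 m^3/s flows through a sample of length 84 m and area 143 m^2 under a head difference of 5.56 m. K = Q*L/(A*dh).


From K = Q*L / (A*dh):
Numerator: Q*L = 0.016 * 84 = 1.344.
Denominator: A*dh = 143 * 5.56 = 795.08.
K = 1.344 / 795.08 = 0.00169 m/s.

0.00169


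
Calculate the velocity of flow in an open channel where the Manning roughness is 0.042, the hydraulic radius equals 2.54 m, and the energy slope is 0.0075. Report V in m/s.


Manning's equation gives V = (1/n) * R^(2/3) * S^(1/2).
First, compute R^(2/3) = 2.54^(2/3) = 1.8616.
Next, S^(1/2) = 0.0075^(1/2) = 0.086603.
Then 1/n = 1/0.042 = 23.81.
V = 23.81 * 1.8616 * 0.086603 = 3.8386 m/s.

3.8386


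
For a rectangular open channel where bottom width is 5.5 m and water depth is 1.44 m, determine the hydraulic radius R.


For a rectangular section:
Flow area A = b * y = 5.5 * 1.44 = 7.92 m^2.
Wetted perimeter P = b + 2y = 5.5 + 2*1.44 = 8.38 m.
Hydraulic radius R = A/P = 7.92 / 8.38 = 0.9451 m.

0.9451


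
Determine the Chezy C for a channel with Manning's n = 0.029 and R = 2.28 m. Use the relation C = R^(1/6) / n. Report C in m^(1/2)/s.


The Chezy coefficient relates to Manning's n through C = R^(1/6) / n.
R^(1/6) = 2.28^(1/6) = 1.147244.
C = 1.147244 / 0.029 = 39.56 m^(1/2)/s.

39.56


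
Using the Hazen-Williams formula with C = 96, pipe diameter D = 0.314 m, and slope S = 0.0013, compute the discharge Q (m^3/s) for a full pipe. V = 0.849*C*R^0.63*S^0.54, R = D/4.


For a full circular pipe, R = D/4 = 0.314/4 = 0.0785 m.
V = 0.849 * 96 * 0.0785^0.63 * 0.0013^0.54
  = 0.849 * 96 * 0.201265 * 0.027639
  = 0.4534 m/s.
Pipe area A = pi*D^2/4 = pi*0.314^2/4 = 0.0774 m^2.
Q = A * V = 0.0774 * 0.4534 = 0.0351 m^3/s.

0.0351


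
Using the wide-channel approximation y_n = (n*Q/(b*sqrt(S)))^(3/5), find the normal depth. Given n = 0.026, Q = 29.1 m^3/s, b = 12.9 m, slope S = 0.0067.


We use the wide-channel approximation y_n = (n*Q/(b*sqrt(S)))^(3/5).
sqrt(S) = sqrt(0.0067) = 0.081854.
Numerator: n*Q = 0.026 * 29.1 = 0.7566.
Denominator: b*sqrt(S) = 12.9 * 0.081854 = 1.055917.
arg = 0.7165.
y_n = 0.7165^(3/5) = 0.8187 m.

0.8187


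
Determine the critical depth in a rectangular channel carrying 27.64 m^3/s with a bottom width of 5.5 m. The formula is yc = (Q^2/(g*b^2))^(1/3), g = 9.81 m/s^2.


Using yc = (Q^2 / (g * b^2))^(1/3):
Q^2 = 27.64^2 = 763.97.
g * b^2 = 9.81 * 5.5^2 = 9.81 * 30.25 = 296.75.
Q^2 / (g*b^2) = 763.97 / 296.75 = 2.5745.
yc = 2.5745^(1/3) = 1.3705 m.

1.3705


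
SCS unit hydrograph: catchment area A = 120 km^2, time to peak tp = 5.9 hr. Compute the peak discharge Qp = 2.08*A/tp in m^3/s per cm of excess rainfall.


SCS formula: Qp = 2.08 * A / tp.
Qp = 2.08 * 120 / 5.9
   = 249.6 / 5.9
   = 42.31 m^3/s per cm.

42.31


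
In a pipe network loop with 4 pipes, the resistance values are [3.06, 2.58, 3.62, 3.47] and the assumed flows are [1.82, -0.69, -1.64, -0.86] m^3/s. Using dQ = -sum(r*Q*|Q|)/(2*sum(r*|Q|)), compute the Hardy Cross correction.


Numerator terms (r*Q*|Q|): 3.06*1.82*|1.82| = 10.1359; 2.58*-0.69*|-0.69| = -1.2283; 3.62*-1.64*|-1.64| = -9.7364; 3.47*-0.86*|-0.86| = -2.5664.
Sum of numerator = -3.3952.
Denominator terms (r*|Q|): 3.06*|1.82| = 5.5692; 2.58*|-0.69| = 1.7802; 3.62*|-1.64| = 5.9368; 3.47*|-0.86| = 2.9842.
2 * sum of denominator = 2 * 16.2704 = 32.5408.
dQ = --3.3952 / 32.5408 = 0.1043 m^3/s.

0.1043


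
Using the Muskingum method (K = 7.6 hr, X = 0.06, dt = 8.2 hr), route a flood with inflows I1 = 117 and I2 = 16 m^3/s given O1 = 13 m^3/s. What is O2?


Muskingum coefficients:
denom = 2*K*(1-X) + dt = 2*7.6*(1-0.06) + 8.2 = 22.488.
C0 = (dt - 2*K*X)/denom = (8.2 - 2*7.6*0.06)/22.488 = 0.3241.
C1 = (dt + 2*K*X)/denom = (8.2 + 2*7.6*0.06)/22.488 = 0.4052.
C2 = (2*K*(1-X) - dt)/denom = 0.2707.
O2 = C0*I2 + C1*I1 + C2*O1
   = 0.3241*16 + 0.4052*117 + 0.2707*13
   = 56.11 m^3/s.

56.11


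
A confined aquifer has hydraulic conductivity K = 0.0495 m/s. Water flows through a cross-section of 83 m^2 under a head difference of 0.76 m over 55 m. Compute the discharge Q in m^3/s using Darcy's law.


Darcy's law: Q = K * A * i, where i = dh/L.
Hydraulic gradient i = 0.76 / 55 = 0.013818.
Q = 0.0495 * 83 * 0.013818
  = 0.0568 m^3/s.

0.0568


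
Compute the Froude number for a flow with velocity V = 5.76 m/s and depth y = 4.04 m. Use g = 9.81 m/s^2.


The Froude number is defined as Fr = V / sqrt(g*y).
g*y = 9.81 * 4.04 = 39.6324.
sqrt(g*y) = sqrt(39.6324) = 6.2954.
Fr = 5.76 / 6.2954 = 0.9149.

0.9149


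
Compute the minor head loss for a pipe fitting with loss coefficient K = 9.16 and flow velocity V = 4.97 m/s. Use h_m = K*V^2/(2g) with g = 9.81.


Minor loss formula: h_m = K * V^2/(2g).
V^2 = 4.97^2 = 24.7009.
V^2/(2g) = 24.7009 / 19.62 = 1.259 m.
h_m = 9.16 * 1.259 = 11.5321 m.

11.5321


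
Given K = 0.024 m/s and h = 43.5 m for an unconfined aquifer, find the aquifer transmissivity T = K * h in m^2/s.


Transmissivity is defined as T = K * h.
T = 0.024 * 43.5
  = 1.044 m^2/s.

1.044


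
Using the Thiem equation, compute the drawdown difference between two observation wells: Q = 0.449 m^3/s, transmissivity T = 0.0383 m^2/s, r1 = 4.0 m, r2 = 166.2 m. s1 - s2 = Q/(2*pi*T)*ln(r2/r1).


Thiem equation: s1 - s2 = Q/(2*pi*T) * ln(r2/r1).
ln(r2/r1) = ln(166.2/4.0) = 3.7269.
Q/(2*pi*T) = 0.449 / (2*pi*0.0383) = 0.449 / 0.2406 = 1.8658.
s1 - s2 = 1.8658 * 3.7269 = 6.9537 m.

6.9537


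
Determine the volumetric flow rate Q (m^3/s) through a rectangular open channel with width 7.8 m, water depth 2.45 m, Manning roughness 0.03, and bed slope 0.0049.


For a rectangular channel, the cross-sectional area A = b * y = 7.8 * 2.45 = 19.11 m^2.
The wetted perimeter P = b + 2y = 7.8 + 2*2.45 = 12.7 m.
Hydraulic radius R = A/P = 19.11/12.7 = 1.5047 m.
Velocity V = (1/n)*R^(2/3)*S^(1/2) = (1/0.03)*1.5047^(2/3)*0.0049^(1/2) = 3.0639 m/s.
Discharge Q = A * V = 19.11 * 3.0639 = 58.552 m^3/s.

58.552
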